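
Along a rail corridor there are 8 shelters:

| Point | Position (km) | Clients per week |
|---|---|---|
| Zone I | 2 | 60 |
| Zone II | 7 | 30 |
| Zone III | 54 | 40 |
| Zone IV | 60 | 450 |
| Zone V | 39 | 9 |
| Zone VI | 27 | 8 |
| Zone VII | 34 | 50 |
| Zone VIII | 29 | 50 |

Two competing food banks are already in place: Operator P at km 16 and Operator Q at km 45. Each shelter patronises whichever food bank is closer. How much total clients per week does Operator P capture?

148

The indifferent point is the midpoint (16+45)/2 = 30.5; shelters left of it (closer to Operator P at 16) go to Operator P, those right go to Operator Q.
  Zone I at 2 (w=60) → Operator P
  Zone II at 7 (w=30) → Operator P
  Zone VI at 27 (w=8) → Operator P
  Zone VIII at 29 (w=50) → Operator P
  Zone VII at 34 (w=50) → Operator Q
  Zone V at 39 (w=9) → Operator Q
  Zone III at 54 (w=40) → Operator Q
  Zone IV at 60 (w=450) → Operator Q
Operator P captures 148; Operator Q captures 549.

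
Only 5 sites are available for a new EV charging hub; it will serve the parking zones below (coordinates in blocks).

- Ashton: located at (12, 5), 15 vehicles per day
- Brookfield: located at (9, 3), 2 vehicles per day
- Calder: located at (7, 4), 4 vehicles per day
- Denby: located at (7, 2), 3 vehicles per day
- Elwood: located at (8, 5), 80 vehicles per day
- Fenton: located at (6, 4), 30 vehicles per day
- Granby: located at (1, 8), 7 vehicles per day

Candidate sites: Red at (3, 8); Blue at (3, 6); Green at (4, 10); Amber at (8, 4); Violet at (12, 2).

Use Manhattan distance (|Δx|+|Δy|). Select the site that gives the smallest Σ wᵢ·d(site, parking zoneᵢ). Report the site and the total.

Total weighted distance at each candidate:
  Red (3, 8): total = 1128
  Blue (3, 6): total = 874
  Green (4, 10): total = 1283
  Amber (8, 4): total = 309
  Violet (12, 2): total = 1015
Minimum is at Amber with total 309 blocks.

Amber, total 309 blocks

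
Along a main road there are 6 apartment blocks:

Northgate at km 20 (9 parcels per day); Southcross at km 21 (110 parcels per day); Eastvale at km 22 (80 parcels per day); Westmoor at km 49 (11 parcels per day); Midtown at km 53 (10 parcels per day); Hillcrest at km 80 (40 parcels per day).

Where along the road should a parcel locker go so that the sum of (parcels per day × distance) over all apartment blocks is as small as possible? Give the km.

For a sum of weighted absolute distances on a line, the optimum is the weighted median (not the mean). Total weight W = 260; half-weight = 130.
Sort by position and accumulate weight:
  km 20 (Northgate, w=9) → cum 9
  km 21 (Southcross, w=110) → cum 119
  km 22 (Eastvale, w=80) → cum 199  ≥ 130 → median here
  km 49 (Westmoor, w=11) → cum 210
  km 53 (Midtown, w=10) → cum 220
  km 80 (Hillcrest, w=40) → cum 260
Optimal location: km 22.

x = 22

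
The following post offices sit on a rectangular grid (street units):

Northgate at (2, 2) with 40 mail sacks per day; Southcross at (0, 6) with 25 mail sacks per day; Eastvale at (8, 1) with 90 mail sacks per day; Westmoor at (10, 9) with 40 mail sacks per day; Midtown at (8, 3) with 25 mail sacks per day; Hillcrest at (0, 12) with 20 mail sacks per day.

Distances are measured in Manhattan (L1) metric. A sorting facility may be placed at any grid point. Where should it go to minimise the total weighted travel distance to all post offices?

(8, 2)

Manhattan distance separates: Σwᵢ(|x−xᵢ|+|y−yᵢ|) = Σwᵢ|x−xᵢ| + Σwᵢ|y−yᵢ|, so x and y are optimised independently as 1-D weighted medians.
Total weight W = 240; half = 120.
x-coordinate, sorted with cumulative weight:
  x=0 (Southcross, w=25) cum 25
  x=0 (Hillcrest, w=20) cum 45
  x=2 (Northgate, w=40) cum 85
  x=8 (Eastvale, w=90) cum 175  ← median
  x=8 (Midtown, w=25) cum 200
  x=10 (Westmoor, w=40) cum 240
⇒ x* = 8
y-coordinate, sorted with cumulative weight:
  y=1 (Eastvale, w=90) cum 90
  y=2 (Northgate, w=40) cum 130  ← median
  y=3 (Midtown, w=25) cum 155
  y=6 (Southcross, w=25) cum 180
  y=9 (Westmoor, w=40) cum 220
  y=12 (Hillcrest, w=20) cum 240
⇒ y* = 2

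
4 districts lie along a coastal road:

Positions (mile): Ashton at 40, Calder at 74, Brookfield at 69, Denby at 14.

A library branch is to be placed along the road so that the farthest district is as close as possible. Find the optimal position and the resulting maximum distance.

location 44, max distance 30

The 1-center on a line is the midpoint of the two extreme points: leftmost at 14, rightmost at 74.
Optimal location = (14 + 74)/2 = 44; maximum distance = (74 − 14)/2 = 30.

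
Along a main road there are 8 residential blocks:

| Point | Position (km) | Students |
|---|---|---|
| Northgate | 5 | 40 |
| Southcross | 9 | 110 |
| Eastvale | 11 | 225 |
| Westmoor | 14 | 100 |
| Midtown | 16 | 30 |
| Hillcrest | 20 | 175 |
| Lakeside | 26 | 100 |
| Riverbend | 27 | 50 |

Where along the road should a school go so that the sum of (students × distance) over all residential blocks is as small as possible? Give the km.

For a sum of weighted absolute distances on a line, the optimum is the weighted median (not the mean). Total weight W = 830; half-weight = 415.
Sort by position and accumulate weight:
  km 5 (Northgate, w=40) → cum 40
  km 9 (Southcross, w=110) → cum 150
  km 11 (Eastvale, w=225) → cum 375
  km 14 (Westmoor, w=100) → cum 475  ≥ 415 → median here
  km 16 (Midtown, w=30) → cum 505
  km 20 (Hillcrest, w=175) → cum 680
  km 26 (Lakeside, w=100) → cum 780
  km 27 (Riverbend, w=50) → cum 830
Optimal location: km 14.

x = 14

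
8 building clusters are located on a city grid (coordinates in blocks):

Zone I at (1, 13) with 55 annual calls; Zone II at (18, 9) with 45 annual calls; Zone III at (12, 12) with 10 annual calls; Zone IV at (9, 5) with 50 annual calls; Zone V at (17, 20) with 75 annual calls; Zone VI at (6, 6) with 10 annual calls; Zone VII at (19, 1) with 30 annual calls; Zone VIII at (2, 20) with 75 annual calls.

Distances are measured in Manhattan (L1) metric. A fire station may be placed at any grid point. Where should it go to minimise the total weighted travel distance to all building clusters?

Manhattan distance separates: Σwᵢ(|x−xᵢ|+|y−yᵢ|) = Σwᵢ|x−xᵢ| + Σwᵢ|y−yᵢ|, so x and y are optimised independently as 1-D weighted medians.
Total weight W = 350; half = 175.
x-coordinate, sorted with cumulative weight:
  x=1 (Zone I, w=55) cum 55
  x=2 (Zone VIII, w=75) cum 130
  x=6 (Zone VI, w=10) cum 140
  x=9 (Zone IV, w=50) cum 190  ← median
  x=12 (Zone III, w=10) cum 200
  x=17 (Zone V, w=75) cum 275
  x=18 (Zone II, w=45) cum 320
  x=19 (Zone VII, w=30) cum 350
⇒ x* = 9
y-coordinate, sorted with cumulative weight:
  y=1 (Zone VII, w=30) cum 30
  y=5 (Zone IV, w=50) cum 80
  y=6 (Zone VI, w=10) cum 90
  y=9 (Zone II, w=45) cum 135
  y=12 (Zone III, w=10) cum 145
  y=13 (Zone I, w=55) cum 200  ← median
  y=20 (Zone V, w=75) cum 275
  y=20 (Zone VIII, w=75) cum 350
⇒ y* = 13

(9, 13)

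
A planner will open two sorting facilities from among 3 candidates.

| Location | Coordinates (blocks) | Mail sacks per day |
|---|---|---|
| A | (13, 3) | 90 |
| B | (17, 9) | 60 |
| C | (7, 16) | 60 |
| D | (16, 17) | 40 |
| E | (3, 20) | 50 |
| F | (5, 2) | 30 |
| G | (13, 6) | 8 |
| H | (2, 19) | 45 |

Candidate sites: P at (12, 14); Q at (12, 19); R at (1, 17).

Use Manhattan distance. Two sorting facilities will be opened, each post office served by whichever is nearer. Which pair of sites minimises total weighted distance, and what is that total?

{P, R}, total 3407

Evaluate every pair (each demand assigned to the nearer of the two):
  {P, R}: total = 3407
  {P, Q}: total = 3932
  {Q, R}: total = 4157
Best pair: {P, R} with total 3407.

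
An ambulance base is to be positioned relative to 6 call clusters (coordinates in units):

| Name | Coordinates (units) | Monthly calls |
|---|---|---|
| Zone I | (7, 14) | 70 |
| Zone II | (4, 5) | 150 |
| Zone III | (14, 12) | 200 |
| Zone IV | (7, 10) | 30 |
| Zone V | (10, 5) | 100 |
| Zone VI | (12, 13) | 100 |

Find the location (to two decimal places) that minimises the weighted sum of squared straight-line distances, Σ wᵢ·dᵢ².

(9.69, 9.58)

The minimiser of Σwᵢ‖p−pᵢ‖² is the weighted centroid p* = (Σwᵢpᵢ)/(Σwᵢ).
Σwᵢ = 650.
Σwᵢxᵢ = 70·7 + 150·4 + 200·14 + 30·7 + 100·10 + 100·12 = 6300.
Σwᵢyᵢ = 70·14 + 150·5 + 200·12 + 30·10 + 100·5 + 100·13 = 6230.
x* = 6300/650 = 9.69, y* = 6230/650 = 9.58.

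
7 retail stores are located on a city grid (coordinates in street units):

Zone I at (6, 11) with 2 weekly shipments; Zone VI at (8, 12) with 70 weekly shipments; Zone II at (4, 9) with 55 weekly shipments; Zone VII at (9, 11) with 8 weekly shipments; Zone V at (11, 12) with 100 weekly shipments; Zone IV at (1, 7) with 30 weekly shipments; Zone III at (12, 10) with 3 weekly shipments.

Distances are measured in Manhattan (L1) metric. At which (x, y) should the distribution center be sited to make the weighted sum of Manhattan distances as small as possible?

Manhattan distance separates: Σwᵢ(|x−xᵢ|+|y−yᵢ|) = Σwᵢ|x−xᵢ| + Σwᵢ|y−yᵢ|, so x and y are optimised independently as 1-D weighted medians.
Total weight W = 268; half = 134.
x-coordinate, sorted with cumulative weight:
  x=1 (Zone IV, w=30) cum 30
  x=4 (Zone II, w=55) cum 85
  x=6 (Zone I, w=2) cum 87
  x=8 (Zone VI, w=70) cum 157  ← median
  x=9 (Zone VII, w=8) cum 165
  x=11 (Zone V, w=100) cum 265
  x=12 (Zone III, w=3) cum 268
⇒ x* = 8
y-coordinate, sorted with cumulative weight:
  y=7 (Zone IV, w=30) cum 30
  y=9 (Zone II, w=55) cum 85
  y=10 (Zone III, w=3) cum 88
  y=11 (Zone I, w=2) cum 90
  y=11 (Zone VII, w=8) cum 98
  y=12 (Zone VI, w=70) cum 168  ← median
  y=12 (Zone V, w=100) cum 268
⇒ y* = 12

(8, 12)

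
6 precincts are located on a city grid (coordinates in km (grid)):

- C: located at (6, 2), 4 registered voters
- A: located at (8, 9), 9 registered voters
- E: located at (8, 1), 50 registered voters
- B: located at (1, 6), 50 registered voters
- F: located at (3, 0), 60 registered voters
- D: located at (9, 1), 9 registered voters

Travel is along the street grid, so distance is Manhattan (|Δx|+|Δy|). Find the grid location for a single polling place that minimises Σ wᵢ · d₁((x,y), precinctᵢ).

Manhattan distance separates: Σwᵢ(|x−xᵢ|+|y−yᵢ|) = Σwᵢ|x−xᵢ| + Σwᵢ|y−yᵢ|, so x and y are optimised independently as 1-D weighted medians.
Total weight W = 182; half = 91.
x-coordinate, sorted with cumulative weight:
  x=1 (B, w=50) cum 50
  x=3 (F, w=60) cum 110  ← median
  x=6 (C, w=4) cum 114
  x=8 (A, w=9) cum 123
  x=8 (E, w=50) cum 173
  x=9 (D, w=9) cum 182
⇒ x* = 3
y-coordinate, sorted with cumulative weight:
  y=0 (F, w=60) cum 60
  y=1 (E, w=50) cum 110  ← median
  y=1 (D, w=9) cum 119
  y=2 (C, w=4) cum 123
  y=6 (B, w=50) cum 173
  y=9 (A, w=9) cum 182
⇒ y* = 1

(3, 1)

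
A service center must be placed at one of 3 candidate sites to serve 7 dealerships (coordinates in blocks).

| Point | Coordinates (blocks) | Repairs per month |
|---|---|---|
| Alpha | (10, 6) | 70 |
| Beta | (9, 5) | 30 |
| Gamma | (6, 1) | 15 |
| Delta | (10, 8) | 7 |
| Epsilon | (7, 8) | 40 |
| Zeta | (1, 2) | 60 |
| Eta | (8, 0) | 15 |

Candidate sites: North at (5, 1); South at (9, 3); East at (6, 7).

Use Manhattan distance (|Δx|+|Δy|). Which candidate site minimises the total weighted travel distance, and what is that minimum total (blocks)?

Total weighted distance at each candidate:
  North (5, 1): total = 1759
  South (9, 3): total = 1337
  East (6, 7): total = 1440
Minimum is at South with total 1337 blocks.

South, total 1337 blocks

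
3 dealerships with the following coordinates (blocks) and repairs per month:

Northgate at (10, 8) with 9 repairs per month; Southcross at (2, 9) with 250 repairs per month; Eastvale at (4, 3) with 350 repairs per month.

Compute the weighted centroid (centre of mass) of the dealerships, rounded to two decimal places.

(3.27, 5.54)

The minimiser of Σwᵢ‖p−pᵢ‖² is the weighted centroid p* = (Σwᵢpᵢ)/(Σwᵢ).
Σwᵢ = 609.
Σwᵢxᵢ = 9·10 + 250·2 + 350·4 = 1990.
Σwᵢyᵢ = 9·8 + 250·9 + 350·3 = 3372.
x* = 1990/609 = 3.27, y* = 3372/609 = 5.54.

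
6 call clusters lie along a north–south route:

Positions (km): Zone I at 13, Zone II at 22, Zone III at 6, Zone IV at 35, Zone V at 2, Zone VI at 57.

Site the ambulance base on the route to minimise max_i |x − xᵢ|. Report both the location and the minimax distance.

location 29.5, max distance 27.5

The 1-center on a line is the midpoint of the two extreme points: leftmost at 2, rightmost at 57.
Optimal location = (2 + 57)/2 = 29.5; maximum distance = (57 − 2)/2 = 27.5.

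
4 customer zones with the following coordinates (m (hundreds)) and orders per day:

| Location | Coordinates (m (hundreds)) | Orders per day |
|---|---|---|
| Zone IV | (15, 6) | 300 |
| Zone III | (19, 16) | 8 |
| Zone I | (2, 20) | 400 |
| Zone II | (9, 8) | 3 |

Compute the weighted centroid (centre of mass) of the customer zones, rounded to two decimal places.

(7.71, 14.00)

The minimiser of Σwᵢ‖p−pᵢ‖² is the weighted centroid p* = (Σwᵢpᵢ)/(Σwᵢ).
Σwᵢ = 711.
Σwᵢxᵢ = 300·15 + 8·19 + 400·2 + 3·9 = 5479.
Σwᵢyᵢ = 300·6 + 8·16 + 400·20 + 3·8 = 9952.
x* = 5479/711 = 7.71, y* = 9952/711 = 14.00.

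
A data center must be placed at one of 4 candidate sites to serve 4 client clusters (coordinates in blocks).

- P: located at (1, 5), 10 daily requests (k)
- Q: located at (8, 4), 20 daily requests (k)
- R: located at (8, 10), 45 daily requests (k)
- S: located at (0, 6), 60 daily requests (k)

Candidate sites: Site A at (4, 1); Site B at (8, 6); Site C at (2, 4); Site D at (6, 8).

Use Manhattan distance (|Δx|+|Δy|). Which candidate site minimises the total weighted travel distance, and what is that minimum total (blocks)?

Site B, total 780 blocks

Total weighted distance at each candidate:
  Site A (4, 1): total = 1335
  Site B (8, 6): total = 780
  Site C (2, 4): total = 920
  Site D (6, 8): total = 860
Minimum is at Site B with total 780 blocks.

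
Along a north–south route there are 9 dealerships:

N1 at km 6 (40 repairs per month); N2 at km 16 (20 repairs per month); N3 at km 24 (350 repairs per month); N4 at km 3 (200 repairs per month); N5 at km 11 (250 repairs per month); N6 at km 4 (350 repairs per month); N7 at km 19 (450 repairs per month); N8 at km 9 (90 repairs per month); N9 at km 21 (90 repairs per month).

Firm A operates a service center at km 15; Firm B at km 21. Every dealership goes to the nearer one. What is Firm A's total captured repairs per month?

The indifferent point is the midpoint (15+21)/2 = 18; dealerships left of it (closer to Firm A at 15) go to Firm A, those right go to Firm B.
  N4 at 3 (w=200) → Firm A
  N6 at 4 (w=350) → Firm A
  N1 at 6 (w=40) → Firm A
  N8 at 9 (w=90) → Firm A
  N5 at 11 (w=250) → Firm A
  N2 at 16 (w=20) → Firm A
  N7 at 19 (w=450) → Firm B
  N9 at 21 (w=90) → Firm B
  N3 at 24 (w=350) → Firm B
Firm A captures 950; Firm B captures 890.

950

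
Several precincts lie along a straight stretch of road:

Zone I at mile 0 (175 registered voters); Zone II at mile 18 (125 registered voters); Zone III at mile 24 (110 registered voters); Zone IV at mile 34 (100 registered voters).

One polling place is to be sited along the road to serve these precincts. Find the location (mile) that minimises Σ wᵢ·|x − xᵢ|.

For a sum of weighted absolute distances on a line, the optimum is the weighted median (not the mean). Total weight W = 510; half-weight = 255.
Sort by position and accumulate weight:
  mile 0 (Zone I, w=175) → cum 175
  mile 18 (Zone II, w=125) → cum 300  ≥ 255 → median here
  mile 24 (Zone III, w=110) → cum 410
  mile 34 (Zone IV, w=100) → cum 510
Optimal location: mile 18.

x = 18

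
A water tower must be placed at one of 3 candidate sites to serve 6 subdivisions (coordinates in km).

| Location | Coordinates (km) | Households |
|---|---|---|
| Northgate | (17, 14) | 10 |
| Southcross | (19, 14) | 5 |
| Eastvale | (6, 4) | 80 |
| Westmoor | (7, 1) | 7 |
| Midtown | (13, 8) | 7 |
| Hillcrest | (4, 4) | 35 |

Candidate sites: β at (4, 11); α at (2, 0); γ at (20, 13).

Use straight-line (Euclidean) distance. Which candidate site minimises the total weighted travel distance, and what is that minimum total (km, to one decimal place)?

Total weighted distance at each candidate:
  β (4, 11): total = 1176.8
  α (2, 0): total = 1055.3
  γ (20, 13): total = 2196.7
Minimum is at α with total 1055.3 km.

α, total 1055.3 km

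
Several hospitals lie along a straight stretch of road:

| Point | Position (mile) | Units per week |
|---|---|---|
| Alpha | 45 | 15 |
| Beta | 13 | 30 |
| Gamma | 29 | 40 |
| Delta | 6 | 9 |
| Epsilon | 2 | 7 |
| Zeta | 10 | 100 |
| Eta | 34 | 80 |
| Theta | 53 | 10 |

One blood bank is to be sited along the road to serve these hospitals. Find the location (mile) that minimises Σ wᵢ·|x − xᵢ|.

For a sum of weighted absolute distances on a line, the optimum is the weighted median (not the mean). Total weight W = 291; half-weight = 145.5.
Sort by position and accumulate weight:
  mile 2 (Epsilon, w=7) → cum 7
  mile 6 (Delta, w=9) → cum 16
  mile 10 (Zeta, w=100) → cum 116
  mile 13 (Beta, w=30) → cum 146  ≥ 145.5 → median here
  mile 29 (Gamma, w=40) → cum 186
  mile 34 (Eta, w=80) → cum 266
  mile 45 (Alpha, w=15) → cum 281
  mile 53 (Theta, w=10) → cum 291
Optimal location: mile 13.

x = 13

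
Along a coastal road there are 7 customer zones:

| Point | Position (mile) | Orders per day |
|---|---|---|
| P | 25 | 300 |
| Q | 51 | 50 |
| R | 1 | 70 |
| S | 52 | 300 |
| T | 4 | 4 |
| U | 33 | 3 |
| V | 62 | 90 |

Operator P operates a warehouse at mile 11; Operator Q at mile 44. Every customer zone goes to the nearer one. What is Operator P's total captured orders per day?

374

The indifferent point is the midpoint (11+44)/2 = 27.5; customer zones left of it (closer to Operator P at 11) go to Operator P, those right go to Operator Q.
  R at 1 (w=70) → Operator P
  T at 4 (w=4) → Operator P
  P at 25 (w=300) → Operator P
  U at 33 (w=3) → Operator Q
  Q at 51 (w=50) → Operator Q
  S at 52 (w=300) → Operator Q
  V at 62 (w=90) → Operator Q
Operator P captures 374; Operator Q captures 443.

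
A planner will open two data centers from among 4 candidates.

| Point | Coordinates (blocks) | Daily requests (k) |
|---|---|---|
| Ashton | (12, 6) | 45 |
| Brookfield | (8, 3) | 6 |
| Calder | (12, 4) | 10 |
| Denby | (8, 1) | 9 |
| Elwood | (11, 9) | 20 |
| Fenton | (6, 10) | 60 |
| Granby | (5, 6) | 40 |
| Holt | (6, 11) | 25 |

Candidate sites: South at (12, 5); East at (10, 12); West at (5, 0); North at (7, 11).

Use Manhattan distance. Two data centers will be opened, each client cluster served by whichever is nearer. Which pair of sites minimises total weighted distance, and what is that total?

{South, North}, total 688

Evaluate every pair (each demand assigned to the nearer of the two):
  {South, North}: total = 688
  {South, East}: total = 1048
  {East, North}: total = 1118
  {West, North}: total = 1137
  {East, West}: total = 1337
  {South, West}: total = 1427
Best pair: {South, North} with total 688.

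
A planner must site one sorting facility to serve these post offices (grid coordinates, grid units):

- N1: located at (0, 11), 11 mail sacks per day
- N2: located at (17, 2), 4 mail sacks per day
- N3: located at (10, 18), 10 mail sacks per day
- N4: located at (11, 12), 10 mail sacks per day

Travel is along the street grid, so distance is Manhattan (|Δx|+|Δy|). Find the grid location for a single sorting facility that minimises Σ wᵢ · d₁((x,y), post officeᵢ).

(10, 12)

Manhattan distance separates: Σwᵢ(|x−xᵢ|+|y−yᵢ|) = Σwᵢ|x−xᵢ| + Σwᵢ|y−yᵢ|, so x and y are optimised independently as 1-D weighted medians.
Total weight W = 35; half = 17.5.
x-coordinate, sorted with cumulative weight:
  x=0 (N1, w=11) cum 11
  x=10 (N3, w=10) cum 21  ← median
  x=11 (N4, w=10) cum 31
  x=17 (N2, w=4) cum 35
⇒ x* = 10
y-coordinate, sorted with cumulative weight:
  y=2 (N2, w=4) cum 4
  y=11 (N1, w=11) cum 15
  y=12 (N4, w=10) cum 25  ← median
  y=18 (N3, w=10) cum 35
⇒ y* = 12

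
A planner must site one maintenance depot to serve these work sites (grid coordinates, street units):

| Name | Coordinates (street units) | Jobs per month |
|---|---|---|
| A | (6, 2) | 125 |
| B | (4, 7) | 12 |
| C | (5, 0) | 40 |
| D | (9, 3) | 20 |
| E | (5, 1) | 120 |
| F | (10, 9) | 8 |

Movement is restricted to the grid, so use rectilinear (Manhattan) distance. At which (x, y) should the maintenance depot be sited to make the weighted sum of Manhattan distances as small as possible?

(5, 2)

Manhattan distance separates: Σwᵢ(|x−xᵢ|+|y−yᵢ|) = Σwᵢ|x−xᵢ| + Σwᵢ|y−yᵢ|, so x and y are optimised independently as 1-D weighted medians.
Total weight W = 325; half = 162.5.
x-coordinate, sorted with cumulative weight:
  x=4 (B, w=12) cum 12
  x=5 (C, w=40) cum 52
  x=5 (E, w=120) cum 172  ← median
  x=6 (A, w=125) cum 297
  x=9 (D, w=20) cum 317
  x=10 (F, w=8) cum 325
⇒ x* = 5
y-coordinate, sorted with cumulative weight:
  y=0 (C, w=40) cum 40
  y=1 (E, w=120) cum 160
  y=2 (A, w=125) cum 285  ← median
  y=3 (D, w=20) cum 305
  y=7 (B, w=12) cum 317
  y=9 (F, w=8) cum 325
⇒ y* = 2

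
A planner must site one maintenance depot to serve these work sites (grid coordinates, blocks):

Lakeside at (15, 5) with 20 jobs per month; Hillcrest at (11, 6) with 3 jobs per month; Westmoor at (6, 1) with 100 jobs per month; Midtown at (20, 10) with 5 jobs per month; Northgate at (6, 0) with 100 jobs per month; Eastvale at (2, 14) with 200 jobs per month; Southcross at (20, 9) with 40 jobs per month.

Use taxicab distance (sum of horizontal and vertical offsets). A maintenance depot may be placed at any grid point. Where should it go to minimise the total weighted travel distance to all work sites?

Manhattan distance separates: Σwᵢ(|x−xᵢ|+|y−yᵢ|) = Σwᵢ|x−xᵢ| + Σwᵢ|y−yᵢ|, so x and y are optimised independently as 1-D weighted medians.
Total weight W = 468; half = 234.
x-coordinate, sorted with cumulative weight:
  x=2 (Eastvale, w=200) cum 200
  x=6 (Westmoor, w=100) cum 300  ← median
  x=6 (Northgate, w=100) cum 400
  x=11 (Hillcrest, w=3) cum 403
  x=15 (Lakeside, w=20) cum 423
  x=20 (Midtown, w=5) cum 428
  x=20 (Southcross, w=40) cum 468
⇒ x* = 6
y-coordinate, sorted with cumulative weight:
  y=0 (Northgate, w=100) cum 100
  y=1 (Westmoor, w=100) cum 200
  y=5 (Lakeside, w=20) cum 220
  y=6 (Hillcrest, w=3) cum 223
  y=9 (Southcross, w=40) cum 263  ← median
  y=10 (Midtown, w=5) cum 268
  y=14 (Eastvale, w=200) cum 468
⇒ y* = 9

(6, 9)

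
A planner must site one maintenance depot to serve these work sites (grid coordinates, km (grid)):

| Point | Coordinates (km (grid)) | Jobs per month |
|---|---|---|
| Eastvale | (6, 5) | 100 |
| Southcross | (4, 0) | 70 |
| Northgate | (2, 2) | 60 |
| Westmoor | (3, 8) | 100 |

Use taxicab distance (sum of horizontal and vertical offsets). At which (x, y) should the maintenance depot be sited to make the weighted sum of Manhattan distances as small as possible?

(4, 5)

Manhattan distance separates: Σwᵢ(|x−xᵢ|+|y−yᵢ|) = Σwᵢ|x−xᵢ| + Σwᵢ|y−yᵢ|, so x and y are optimised independently as 1-D weighted medians.
Total weight W = 330; half = 165.
x-coordinate, sorted with cumulative weight:
  x=2 (Northgate, w=60) cum 60
  x=3 (Westmoor, w=100) cum 160
  x=4 (Southcross, w=70) cum 230  ← median
  x=6 (Eastvale, w=100) cum 330
⇒ x* = 4
y-coordinate, sorted with cumulative weight:
  y=0 (Southcross, w=70) cum 70
  y=2 (Northgate, w=60) cum 130
  y=5 (Eastvale, w=100) cum 230  ← median
  y=8 (Westmoor, w=100) cum 330
⇒ y* = 5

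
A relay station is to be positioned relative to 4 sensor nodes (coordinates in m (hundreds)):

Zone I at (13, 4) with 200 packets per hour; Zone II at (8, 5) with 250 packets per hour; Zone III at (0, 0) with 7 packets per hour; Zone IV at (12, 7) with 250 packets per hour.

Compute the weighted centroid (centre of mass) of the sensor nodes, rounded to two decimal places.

The minimiser of Σwᵢ‖p−pᵢ‖² is the weighted centroid p* = (Σwᵢpᵢ)/(Σwᵢ).
Σwᵢ = 707.
Σwᵢxᵢ = 200·13 + 250·8 + 7·0 + 250·12 = 7600.
Σwᵢyᵢ = 200·4 + 250·5 + 7·0 + 250·7 = 3800.
x* = 7600/707 = 10.75, y* = 3800/707 = 5.37.

(10.75, 5.37)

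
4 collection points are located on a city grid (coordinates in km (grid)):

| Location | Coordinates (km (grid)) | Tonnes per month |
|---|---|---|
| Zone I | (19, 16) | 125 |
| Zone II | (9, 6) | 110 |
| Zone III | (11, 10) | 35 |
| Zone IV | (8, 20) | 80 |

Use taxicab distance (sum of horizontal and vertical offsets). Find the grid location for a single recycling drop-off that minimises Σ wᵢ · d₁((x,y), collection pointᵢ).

Manhattan distance separates: Σwᵢ(|x−xᵢ|+|y−yᵢ|) = Σwᵢ|x−xᵢ| + Σwᵢ|y−yᵢ|, so x and y are optimised independently as 1-D weighted medians.
Total weight W = 350; half = 175.
x-coordinate, sorted with cumulative weight:
  x=8 (Zone IV, w=80) cum 80
  x=9 (Zone II, w=110) cum 190  ← median
  x=11 (Zone III, w=35) cum 225
  x=19 (Zone I, w=125) cum 350
⇒ x* = 9
y-coordinate, sorted with cumulative weight:
  y=6 (Zone II, w=110) cum 110
  y=10 (Zone III, w=35) cum 145
  y=16 (Zone I, w=125) cum 270  ← median
  y=20 (Zone IV, w=80) cum 350
⇒ y* = 16

(9, 16)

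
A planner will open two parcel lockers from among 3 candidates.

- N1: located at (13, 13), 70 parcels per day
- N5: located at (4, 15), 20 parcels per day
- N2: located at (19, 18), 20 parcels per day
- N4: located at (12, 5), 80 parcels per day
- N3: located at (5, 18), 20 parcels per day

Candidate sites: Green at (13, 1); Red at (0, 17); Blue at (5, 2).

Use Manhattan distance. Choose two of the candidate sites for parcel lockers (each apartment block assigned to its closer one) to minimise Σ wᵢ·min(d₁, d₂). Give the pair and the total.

Evaluate every pair (each demand assigned to the nearer of the two):
  {Green, Red}: total = 1880
  {Green, Blue}: total = 2300
  {Red, Blue}: total = 2630
Best pair: {Green, Red} with total 1880.

{Green, Red}, total 1880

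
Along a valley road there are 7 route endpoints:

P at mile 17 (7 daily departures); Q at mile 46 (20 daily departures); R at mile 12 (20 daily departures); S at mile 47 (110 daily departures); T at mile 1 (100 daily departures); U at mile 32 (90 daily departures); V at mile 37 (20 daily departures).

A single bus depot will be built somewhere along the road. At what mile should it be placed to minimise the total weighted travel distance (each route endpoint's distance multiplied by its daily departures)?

x = 32

For a sum of weighted absolute distances on a line, the optimum is the weighted median (not the mean). Total weight W = 367; half-weight = 183.5.
Sort by position and accumulate weight:
  mile 1 (T, w=100) → cum 100
  mile 12 (R, w=20) → cum 120
  mile 17 (P, w=7) → cum 127
  mile 32 (U, w=90) → cum 217  ≥ 183.5 → median here
  mile 37 (V, w=20) → cum 237
  mile 46 (Q, w=20) → cum 257
  mile 47 (S, w=110) → cum 367
Optimal location: mile 32.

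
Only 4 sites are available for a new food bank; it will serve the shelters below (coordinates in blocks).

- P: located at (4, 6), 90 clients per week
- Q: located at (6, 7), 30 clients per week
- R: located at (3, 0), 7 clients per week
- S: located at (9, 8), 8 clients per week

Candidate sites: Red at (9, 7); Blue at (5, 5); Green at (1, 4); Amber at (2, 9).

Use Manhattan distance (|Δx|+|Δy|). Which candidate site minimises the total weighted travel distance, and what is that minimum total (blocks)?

Blue, total 375 blocks

Total weighted distance at each candidate:
  Red (9, 7): total = 729
  Blue (5, 5): total = 375
  Green (1, 4): total = 828
  Amber (2, 9): total = 764
Minimum is at Blue with total 375 blocks.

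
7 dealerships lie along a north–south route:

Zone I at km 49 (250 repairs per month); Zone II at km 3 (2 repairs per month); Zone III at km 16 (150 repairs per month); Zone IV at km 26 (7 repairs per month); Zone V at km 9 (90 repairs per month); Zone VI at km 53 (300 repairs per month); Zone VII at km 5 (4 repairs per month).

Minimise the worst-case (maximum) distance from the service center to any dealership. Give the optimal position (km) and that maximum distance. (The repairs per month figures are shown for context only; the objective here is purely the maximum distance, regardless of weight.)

location 28, max distance 25

The 1-center on a line is the midpoint of the two extreme points: leftmost at 3, rightmost at 53.
Optimal location = (3 + 53)/2 = 28; maximum distance = (53 − 3)/2 = 25.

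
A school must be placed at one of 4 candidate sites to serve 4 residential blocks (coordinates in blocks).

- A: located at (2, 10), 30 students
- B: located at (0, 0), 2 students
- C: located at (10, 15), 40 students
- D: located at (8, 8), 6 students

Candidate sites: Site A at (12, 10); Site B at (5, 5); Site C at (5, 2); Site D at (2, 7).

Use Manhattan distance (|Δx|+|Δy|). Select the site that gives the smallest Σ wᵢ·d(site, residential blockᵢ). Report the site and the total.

Site A, total 660 blocks

Total weighted distance at each candidate:
  Site A (12, 10): total = 660
  Site B (5, 5): total = 896
  Site C (5, 2): total = 1118
  Site D (2, 7): total = 790
Minimum is at Site A with total 660 blocks.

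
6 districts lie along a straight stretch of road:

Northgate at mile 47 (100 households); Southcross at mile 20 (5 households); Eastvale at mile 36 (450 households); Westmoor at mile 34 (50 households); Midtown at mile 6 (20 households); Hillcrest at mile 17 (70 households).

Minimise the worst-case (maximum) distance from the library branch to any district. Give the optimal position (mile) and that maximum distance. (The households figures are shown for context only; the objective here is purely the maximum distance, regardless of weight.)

location 26.5, max distance 20.5

The 1-center on a line is the midpoint of the two extreme points: leftmost at 6, rightmost at 47.
Optimal location = (6 + 47)/2 = 26.5; maximum distance = (47 − 6)/2 = 20.5.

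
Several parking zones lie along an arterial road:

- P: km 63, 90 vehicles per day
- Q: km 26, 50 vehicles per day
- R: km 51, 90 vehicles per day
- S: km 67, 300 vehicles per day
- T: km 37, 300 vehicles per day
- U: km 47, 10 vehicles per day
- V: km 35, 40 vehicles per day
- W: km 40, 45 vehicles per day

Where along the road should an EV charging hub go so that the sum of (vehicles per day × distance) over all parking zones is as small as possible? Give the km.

For a sum of weighted absolute distances on a line, the optimum is the weighted median (not the mean). Total weight W = 925; half-weight = 462.5.
Sort by position and accumulate weight:
  km 26 (Q, w=50) → cum 50
  km 35 (V, w=40) → cum 90
  km 37 (T, w=300) → cum 390
  km 40 (W, w=45) → cum 435
  km 47 (U, w=10) → cum 445
  km 51 (R, w=90) → cum 535  ≥ 462.5 → median here
  km 63 (P, w=90) → cum 625
  km 67 (S, w=300) → cum 925
Optimal location: km 51.

x = 51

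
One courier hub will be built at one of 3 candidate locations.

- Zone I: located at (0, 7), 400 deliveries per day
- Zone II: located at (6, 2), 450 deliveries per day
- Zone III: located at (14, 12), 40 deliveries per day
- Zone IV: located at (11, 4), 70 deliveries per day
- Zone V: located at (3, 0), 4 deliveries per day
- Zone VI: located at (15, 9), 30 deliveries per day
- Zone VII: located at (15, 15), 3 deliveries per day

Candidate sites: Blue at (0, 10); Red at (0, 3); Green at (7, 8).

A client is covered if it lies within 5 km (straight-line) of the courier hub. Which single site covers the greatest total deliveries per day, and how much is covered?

Coverage radius r = 5 km; a point is covered iff (Δx)²+(Δy)² ≤ 5² = 25.
  Blue (0, 10): covers {Zone I} → 400
  Red (0, 3): covers {Zone I, Zone V} → 404
  Green (7, 8): covers {none} → 0
Maximum coverage at Red: 404 deliveries per day.

Red, covering 404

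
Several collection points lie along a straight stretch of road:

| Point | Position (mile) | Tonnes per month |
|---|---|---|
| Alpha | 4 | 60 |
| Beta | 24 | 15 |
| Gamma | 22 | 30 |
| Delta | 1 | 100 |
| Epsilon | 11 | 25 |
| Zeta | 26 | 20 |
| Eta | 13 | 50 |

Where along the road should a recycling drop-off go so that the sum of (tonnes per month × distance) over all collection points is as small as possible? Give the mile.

x = 4

For a sum of weighted absolute distances on a line, the optimum is the weighted median (not the mean). Total weight W = 300; half-weight = 150.
Sort by position and accumulate weight:
  mile 1 (Delta, w=100) → cum 100
  mile 4 (Alpha, w=60) → cum 160  ≥ 150 → median here
  mile 11 (Epsilon, w=25) → cum 185
  mile 13 (Eta, w=50) → cum 235
  mile 22 (Gamma, w=30) → cum 265
  mile 24 (Beta, w=15) → cum 280
  mile 26 (Zeta, w=20) → cum 300
Optimal location: mile 4.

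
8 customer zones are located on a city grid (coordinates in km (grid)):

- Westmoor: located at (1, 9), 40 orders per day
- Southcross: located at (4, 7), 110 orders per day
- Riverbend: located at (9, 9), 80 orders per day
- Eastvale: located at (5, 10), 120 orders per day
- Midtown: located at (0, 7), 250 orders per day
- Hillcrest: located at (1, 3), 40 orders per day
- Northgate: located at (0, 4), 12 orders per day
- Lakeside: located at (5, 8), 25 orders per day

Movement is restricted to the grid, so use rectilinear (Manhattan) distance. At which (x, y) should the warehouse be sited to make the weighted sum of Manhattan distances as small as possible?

(1, 7)

Manhattan distance separates: Σwᵢ(|x−xᵢ|+|y−yᵢ|) = Σwᵢ|x−xᵢ| + Σwᵢ|y−yᵢ|, so x and y are optimised independently as 1-D weighted medians.
Total weight W = 677; half = 338.5.
x-coordinate, sorted with cumulative weight:
  x=0 (Midtown, w=250) cum 250
  x=0 (Northgate, w=12) cum 262
  x=1 (Westmoor, w=40) cum 302
  x=1 (Hillcrest, w=40) cum 342  ← median
  x=4 (Southcross, w=110) cum 452
  x=5 (Eastvale, w=120) cum 572
  x=5 (Lakeside, w=25) cum 597
  x=9 (Riverbend, w=80) cum 677
⇒ x* = 1
y-coordinate, sorted with cumulative weight:
  y=3 (Hillcrest, w=40) cum 40
  y=4 (Northgate, w=12) cum 52
  y=7 (Southcross, w=110) cum 162
  y=7 (Midtown, w=250) cum 412  ← median
  y=8 (Lakeside, w=25) cum 437
  y=9 (Westmoor, w=40) cum 477
  y=9 (Riverbend, w=80) cum 557
  y=10 (Eastvale, w=120) cum 677
⇒ y* = 7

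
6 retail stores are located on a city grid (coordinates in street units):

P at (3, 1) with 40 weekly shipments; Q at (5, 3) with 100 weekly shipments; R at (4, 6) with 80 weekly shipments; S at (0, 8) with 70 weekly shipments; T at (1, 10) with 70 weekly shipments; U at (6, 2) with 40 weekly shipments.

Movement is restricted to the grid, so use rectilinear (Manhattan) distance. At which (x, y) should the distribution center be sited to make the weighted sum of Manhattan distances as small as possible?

(4, 6)

Manhattan distance separates: Σwᵢ(|x−xᵢ|+|y−yᵢ|) = Σwᵢ|x−xᵢ| + Σwᵢ|y−yᵢ|, so x and y are optimised independently as 1-D weighted medians.
Total weight W = 400; half = 200.
x-coordinate, sorted with cumulative weight:
  x=0 (S, w=70) cum 70
  x=1 (T, w=70) cum 140
  x=3 (P, w=40) cum 180
  x=4 (R, w=80) cum 260  ← median
  x=5 (Q, w=100) cum 360
  x=6 (U, w=40) cum 400
⇒ x* = 4
y-coordinate, sorted with cumulative weight:
  y=1 (P, w=40) cum 40
  y=2 (U, w=40) cum 80
  y=3 (Q, w=100) cum 180
  y=6 (R, w=80) cum 260  ← median
  y=8 (S, w=70) cum 330
  y=10 (T, w=70) cum 400
⇒ y* = 6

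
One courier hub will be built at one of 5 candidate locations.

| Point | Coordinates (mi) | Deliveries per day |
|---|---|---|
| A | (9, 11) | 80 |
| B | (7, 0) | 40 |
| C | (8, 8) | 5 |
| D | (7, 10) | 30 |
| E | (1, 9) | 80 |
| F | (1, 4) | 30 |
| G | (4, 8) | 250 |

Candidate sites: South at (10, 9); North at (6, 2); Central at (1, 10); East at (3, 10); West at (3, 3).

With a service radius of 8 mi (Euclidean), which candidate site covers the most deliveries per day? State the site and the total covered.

East, covering 475

Coverage radius r = 8 mi; a point is covered iff (Δx)²+(Δy)² ≤ 8² = 64.
  South (10, 9): covers {A, C, D, G} → 365
  North (6, 2): covers {B, C, F, G} → 325
  Central (1, 10): covers {C, D, E, F, G} → 395
  East (3, 10): covers {A, C, D, E, F, G} → 475
  West (3, 3): covers {B, C, E, F, G} → 405
Maximum coverage at East: 475 deliveries per day.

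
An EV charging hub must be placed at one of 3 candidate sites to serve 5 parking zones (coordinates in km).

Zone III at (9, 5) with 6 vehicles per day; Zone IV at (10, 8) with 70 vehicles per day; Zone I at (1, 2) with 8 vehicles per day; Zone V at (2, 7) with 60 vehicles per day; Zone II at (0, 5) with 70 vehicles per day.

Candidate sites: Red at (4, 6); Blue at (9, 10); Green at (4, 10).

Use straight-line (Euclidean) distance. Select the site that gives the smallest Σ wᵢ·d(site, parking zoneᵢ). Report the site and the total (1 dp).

Total weighted distance at each candidate:
  Red (4, 6): total = 936.1
  Blue (9, 10): total = 1454.7
  Green (4, 10): total = 1218.0
Minimum is at Red with total 936.1 km.

Red, total 936.1 km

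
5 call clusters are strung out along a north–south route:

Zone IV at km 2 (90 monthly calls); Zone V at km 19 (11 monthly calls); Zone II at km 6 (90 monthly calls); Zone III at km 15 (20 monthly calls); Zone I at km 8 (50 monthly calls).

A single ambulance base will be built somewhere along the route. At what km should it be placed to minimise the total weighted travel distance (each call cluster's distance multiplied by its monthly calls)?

For a sum of weighted absolute distances on a line, the optimum is the weighted median (not the mean). Total weight W = 261; half-weight = 130.5.
Sort by position and accumulate weight:
  km 2 (Zone IV, w=90) → cum 90
  km 6 (Zone II, w=90) → cum 180  ≥ 130.5 → median here
  km 8 (Zone I, w=50) → cum 230
  km 15 (Zone III, w=20) → cum 250
  km 19 (Zone V, w=11) → cum 261
Optimal location: km 6.

x = 6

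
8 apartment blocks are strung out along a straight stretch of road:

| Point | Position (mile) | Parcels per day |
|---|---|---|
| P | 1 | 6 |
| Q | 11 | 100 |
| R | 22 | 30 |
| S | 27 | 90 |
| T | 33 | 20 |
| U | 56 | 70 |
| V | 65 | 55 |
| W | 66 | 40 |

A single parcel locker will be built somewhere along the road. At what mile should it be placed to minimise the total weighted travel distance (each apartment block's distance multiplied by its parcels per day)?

For a sum of weighted absolute distances on a line, the optimum is the weighted median (not the mean). Total weight W = 411; half-weight = 205.5.
Sort by position and accumulate weight:
  mile 1 (P, w=6) → cum 6
  mile 11 (Q, w=100) → cum 106
  mile 22 (R, w=30) → cum 136
  mile 27 (S, w=90) → cum 226  ≥ 205.5 → median here
  mile 33 (T, w=20) → cum 246
  mile 56 (U, w=70) → cum 316
  mile 65 (V, w=55) → cum 371
  mile 66 (W, w=40) → cum 411
Optimal location: mile 27.

x = 27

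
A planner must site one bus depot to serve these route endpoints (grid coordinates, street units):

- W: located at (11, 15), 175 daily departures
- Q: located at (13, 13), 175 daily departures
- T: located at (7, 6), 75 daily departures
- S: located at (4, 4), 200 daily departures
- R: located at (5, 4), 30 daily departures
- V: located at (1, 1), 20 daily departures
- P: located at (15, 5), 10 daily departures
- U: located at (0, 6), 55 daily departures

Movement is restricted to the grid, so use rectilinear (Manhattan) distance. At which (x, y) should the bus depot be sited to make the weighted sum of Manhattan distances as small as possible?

(7, 6)

Manhattan distance separates: Σwᵢ(|x−xᵢ|+|y−yᵢ|) = Σwᵢ|x−xᵢ| + Σwᵢ|y−yᵢ|, so x and y are optimised independently as 1-D weighted medians.
Total weight W = 740; half = 370.
x-coordinate, sorted with cumulative weight:
  x=0 (U, w=55) cum 55
  x=1 (V, w=20) cum 75
  x=4 (S, w=200) cum 275
  x=5 (R, w=30) cum 305
  x=7 (T, w=75) cum 380  ← median
  x=11 (W, w=175) cum 555
  x=13 (Q, w=175) cum 730
  x=15 (P, w=10) cum 740
⇒ x* = 7
y-coordinate, sorted with cumulative weight:
  y=1 (V, w=20) cum 20
  y=4 (S, w=200) cum 220
  y=4 (R, w=30) cum 250
  y=5 (P, w=10) cum 260
  y=6 (T, w=75) cum 335
  y=6 (U, w=55) cum 390  ← median
  y=13 (Q, w=175) cum 565
  y=15 (W, w=175) cum 740
⇒ y* = 6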